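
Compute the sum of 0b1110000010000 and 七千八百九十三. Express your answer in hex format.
Convert 0b1110000010000 (binary) → 4096 + 2048 + 1024 + 16 = 7184 (decimal)
Convert 七千八百九十三 (Chinese numeral) → 7×1000 + 8×100 + 9×10 + 3 = 7893 (decimal)
Compute 7184 + 7893 = 15077
Convert 15077 (decimal) → 15077 = 3×4096 + 10×256 + 14×16 + 5 → 0x3AE5 (hexadecimal)
0x3AE5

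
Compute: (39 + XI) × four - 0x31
Convert XI (Roman numeral) → 10 + 1 = 11 (decimal)
Convert four (English words) → 4 (decimal)
Convert 0x31 (hexadecimal) → 3×16 + 1 = 49 (decimal)
Expression in decimal: (39 + 11) × 4 - 49
Parentheses first: 39 + 11 = 50
Multiply: 50 × 4 = 200
Subtract: 200 - 49 = 151
151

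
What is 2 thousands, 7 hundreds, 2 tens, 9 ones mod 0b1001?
Convert 2 thousands, 7 hundreds, 2 tens, 9 ones (place-value notation) → 2×1000 + 7×100 + 2×10 + 9 = 2729 (decimal)
Convert 0b1001 (binary) → 8 + 1 = 9 (decimal)
Compute 2729 mod 9 = 2
2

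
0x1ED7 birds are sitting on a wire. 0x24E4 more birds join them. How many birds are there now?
Convert 0x1ED7 (hexadecimal) → 1×4096 + 14×256 + 13×16 + 7 = 7895 (decimal)
Convert 0x24E4 (hexadecimal) → 2×4096 + 4×256 + 14×16 + 4 = 9444 (decimal)
Compute 7895 + 9444 = 17339
17339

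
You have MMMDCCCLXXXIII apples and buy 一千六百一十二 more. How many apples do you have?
Convert MMMDCCCLXXXIII (Roman numeral) → 1000 + 1000 + 1000 + 500 + 100 + 100 + 100 + 50 + 10 + 10 + 10 + 1 + 1 + 1 = 3883 (decimal)
Convert 一千六百一十二 (Chinese numeral) → 1×1000 + 6×100 + 1×10 + 2 = 1612 (decimal)
Compute 3883 + 1612 = 5495
5495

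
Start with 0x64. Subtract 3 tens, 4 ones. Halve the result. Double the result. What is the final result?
Convert 0x64 (hexadecimal) → 6×16 + 4 = 100 (decimal)
Start: 100
Convert 3 tens, 4 ones (place-value notation) → 3×10 + 4 = 34 (decimal)
100 - 34 = 66
66 ÷ 2 = 33
33 × 2 = 66
66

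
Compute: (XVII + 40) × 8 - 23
Convert XVII (Roman numeral) → 10 + 5 + 1 + 1 = 17 (decimal)
Expression in decimal: (17 + 40) × 8 - 23
Parentheses first: 17 + 40 = 57
Multiply: 57 × 8 = 456
Subtract: 456 - 23 = 433
433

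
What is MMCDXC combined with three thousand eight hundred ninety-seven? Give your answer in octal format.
Convert MMCDXC (Roman numeral) → 1000 + 1000 + 400 + 90 = 2490 (decimal)
Convert three thousand eight hundred ninety-seven (English words) → 3×1000 + 8×100 + 97 = 3897 (decimal)
Compute 2490 + 3897 = 6387
Convert 6387 (decimal) → 6387 = 1×4096 + 4×512 + 3×64 + 6×8 + 3 → 0o14363 (octal)
0o14363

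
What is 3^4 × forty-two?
Convert 3^4 (power) → 81 (decimal)
Convert forty-two (English words) → 42 (decimal)
Compute 81 × 42 = 3402
3402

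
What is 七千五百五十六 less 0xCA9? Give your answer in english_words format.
Convert 七千五百五十六 (Chinese numeral) → 7×1000 + 5×100 + 5×10 + 6 = 7556 (decimal)
Convert 0xCA9 (hexadecimal) → 12×256 + 10×16 + 9 = 3241 (decimal)
Compute 7556 - 3241 = 4315
Convert 4315 (decimal) → 4315 = 4×1000 + 3×100 + 15 → four thousand three hundred fifteen (English words)
four thousand three hundred fifteen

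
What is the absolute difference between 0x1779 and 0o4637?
Convert 0x1779 (hexadecimal) → 1×4096 + 7×256 + 7×16 + 9 = 6009 (decimal)
Convert 0o4637 (octal) → 4×512 + 6×64 + 3×8 + 7 = 2463 (decimal)
Compute |6009 - 2463| = 3546
3546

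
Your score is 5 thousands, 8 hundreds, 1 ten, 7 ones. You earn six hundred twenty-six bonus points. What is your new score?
Convert 5 thousands, 8 hundreds, 1 ten, 7 ones (place-value notation) → 5×1000 + 8×100 + 1×10 + 7 = 5817 (decimal)
Convert six hundred twenty-six (English words) → 6×100 + 26 = 626 (decimal)
Compute 5817 + 626 = 6443
6443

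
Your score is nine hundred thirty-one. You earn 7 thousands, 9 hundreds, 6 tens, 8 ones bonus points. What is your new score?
Convert nine hundred thirty-one (English words) → 9×100 + 31 = 931 (decimal)
Convert 7 thousands, 9 hundreds, 6 tens, 8 ones (place-value notation) → 7×1000 + 9×100 + 6×10 + 8 = 7968 (decimal)
Compute 931 + 7968 = 8899
8899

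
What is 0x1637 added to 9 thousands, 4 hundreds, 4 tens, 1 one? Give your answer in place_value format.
Convert 0x1637 (hexadecimal) → 1×4096 + 6×256 + 3×16 + 7 = 5687 (decimal)
Convert 9 thousands, 4 hundreds, 4 tens, 1 one (place-value notation) → 9×1000 + 4×100 + 4×10 + 1 = 9441 (decimal)
Compute 5687 + 9441 = 15128
Convert 15128 (decimal) → 15128 = 15×1000 + 1×100 + 2×10 + 8 → 15 thousands, 1 hundred, 2 tens, 8 ones (place-value notation)
15 thousands, 1 hundred, 2 tens, 8 ones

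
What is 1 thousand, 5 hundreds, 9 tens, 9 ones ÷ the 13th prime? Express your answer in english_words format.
Convert 1 thousand, 5 hundreds, 9 tens, 9 ones (place-value notation) → 1×1000 + 5×100 + 9×10 + 9 = 1599 (decimal)
Convert the 13th prime (prime index) → 41 (decimal)
Compute 1599 ÷ 41 = 39
Convert 39 (decimal) → thirty-nine (English words)
thirty-nine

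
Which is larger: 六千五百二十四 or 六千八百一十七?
Convert 六千五百二十四 (Chinese numeral) → 6×1000 + 5×100 + 2×10 + 4 = 6524 (decimal)
Convert 六千八百一十七 (Chinese numeral) → 6×1000 + 8×100 + 1×10 + 7 = 6817 (decimal)
Compare 6524 vs 6817: larger = 6817
6817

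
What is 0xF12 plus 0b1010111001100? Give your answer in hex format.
Convert 0xF12 (hexadecimal) → 15×256 + 1×16 + 2 = 3858 (decimal)
Convert 0b1010111001100 (binary) → 4096 + 1024 + 256 + 128 + 64 + 8 + 4 = 5580 (decimal)
Compute 3858 + 5580 = 9438
Convert 9438 (decimal) → 9438 = 2×4096 + 4×256 + 13×16 + 14 → 0x24DE (hexadecimal)
0x24DE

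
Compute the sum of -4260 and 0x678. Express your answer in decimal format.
Convert 0x678 (hexadecimal) → 6×256 + 7×16 + 8 = 1656 (decimal)
Compute -4260 + 1656 = -2604
-2604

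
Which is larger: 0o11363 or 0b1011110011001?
Convert 0o11363 (octal) → 1×4096 + 1×512 + 3×64 + 6×8 + 3 = 4851 (decimal)
Convert 0b1011110011001 (binary) → 4096 + 1024 + 512 + 256 + 128 + 16 + 8 + 1 = 6041 (decimal)
Compare 4851 vs 6041: larger = 6041
6041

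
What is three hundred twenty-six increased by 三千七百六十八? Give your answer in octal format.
Convert three hundred twenty-six (English words) → 3×100 + 26 = 326 (decimal)
Convert 三千七百六十八 (Chinese numeral) → 3×1000 + 7×100 + 6×10 + 8 = 3768 (decimal)
Compute 326 + 3768 = 4094
Convert 4094 (decimal) → 4094 = 7×512 + 7×64 + 7×8 + 6 → 0o7776 (octal)
0o7776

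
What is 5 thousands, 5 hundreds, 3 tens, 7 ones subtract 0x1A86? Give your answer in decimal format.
Convert 5 thousands, 5 hundreds, 3 tens, 7 ones (place-value notation) → 5×1000 + 5×100 + 3×10 + 7 = 5537 (decimal)
Convert 0x1A86 (hexadecimal) → 1×4096 + 10×256 + 8×16 + 6 = 6790 (decimal)
Compute 5537 - 6790 = -1253
-1253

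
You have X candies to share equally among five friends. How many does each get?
Convert X (Roman numeral) → 10 (decimal)
Convert five (English words) → 5 (decimal)
Compute 10 ÷ 5 = 2
2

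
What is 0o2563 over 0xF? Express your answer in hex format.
Convert 0o2563 (octal) → 2×512 + 5×64 + 6×8 + 3 = 1395 (decimal)
Convert 0xF (hexadecimal) → 15 (decimal)
Compute 1395 ÷ 15 = 93
Convert 93 (decimal) → 93 = 5×16 + 13 → 0x5D (hexadecimal)
0x5D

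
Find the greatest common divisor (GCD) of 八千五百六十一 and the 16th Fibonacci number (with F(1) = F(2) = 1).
Convert 八千五百六十一 (Chinese numeral) → 8×1000 + 5×100 + 6×10 + 1 = 8561 (decimal)
Convert the 16th Fibonacci number (with F(1) = F(2) = 1) (Fibonacci index) → 987 (decimal)
Compute gcd(8561, 987) = 7
7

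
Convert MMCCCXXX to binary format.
Convert MMCCCXXX (Roman numeral) → 1000 + 1000 + 100 + 100 + 100 + 10 + 10 + 10 = 2330 (decimal)
Convert 2330 (decimal) → 2330 = 2048 + 256 + 16 + 8 + 2 → 0b100100011010 (binary)
0b100100011010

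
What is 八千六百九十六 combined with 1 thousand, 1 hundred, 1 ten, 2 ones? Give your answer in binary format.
Convert 八千六百九十六 (Chinese numeral) → 8×1000 + 6×100 + 9×10 + 6 = 8696 (decimal)
Convert 1 thousand, 1 hundred, 1 ten, 2 ones (place-value notation) → 1×1000 + 1×100 + 1×10 + 2 = 1112 (decimal)
Compute 8696 + 1112 = 9808
Convert 9808 (decimal) → 9808 = 8192 + 1024 + 512 + 64 + 16 → 0b10011001010000 (binary)
0b10011001010000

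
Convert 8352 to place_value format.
Convert 8352 (decimal) → 8352 = 8×1000 + 3×100 + 5×10 + 2 → 8 thousands, 3 hundreds, 5 tens, 2 ones (place-value notation)
8 thousands, 3 hundreds, 5 tens, 2 ones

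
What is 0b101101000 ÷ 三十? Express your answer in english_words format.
Convert 0b101101000 (binary) → 256 + 64 + 32 + 8 = 360 (decimal)
Convert 三十 (Chinese numeral) → 3×10 = 30 (decimal)
Compute 360 ÷ 30 = 12
Convert 12 (decimal) → twelve (English words)
twelve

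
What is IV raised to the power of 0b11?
Convert IV (Roman numeral) → 4 (decimal)
Convert 0b11 (binary) → 2 + 1 = 3 (decimal)
Compute 4 ^ 3 = 64
64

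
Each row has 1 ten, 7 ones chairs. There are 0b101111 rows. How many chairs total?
Convert 1 ten, 7 ones (place-value notation) → 1×10 + 7 = 17 (decimal)
Convert 0b101111 (binary) → 32 + 8 + 4 + 2 + 1 = 47 (decimal)
Compute 17 × 47 = 799
799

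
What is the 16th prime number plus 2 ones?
The 16th prime number = 53
Convert 2 ones (place-value notation) → 2 (decimal)
Compute 53 + 2 = 55
55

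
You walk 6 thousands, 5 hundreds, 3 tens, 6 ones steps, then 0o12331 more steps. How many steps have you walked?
Convert 6 thousands, 5 hundreds, 3 tens, 6 ones (place-value notation) → 6×1000 + 5×100 + 3×10 + 6 = 6536 (decimal)
Convert 0o12331 (octal) → 1×4096 + 2×512 + 3×64 + 3×8 + 1 = 5337 (decimal)
Compute 6536 + 5337 = 11873
11873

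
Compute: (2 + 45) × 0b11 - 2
Convert 0b11 (binary) → 2 + 1 = 3 (decimal)
Expression in decimal: (2 + 45) × 3 - 2
Parentheses first: 2 + 45 = 47
Multiply: 47 × 3 = 141
Subtract: 141 - 2 = 139
139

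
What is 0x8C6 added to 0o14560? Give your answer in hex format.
Convert 0x8C6 (hexadecimal) → 8×256 + 12×16 + 6 = 2246 (decimal)
Convert 0o14560 (octal) → 1×4096 + 4×512 + 5×64 + 6×8 = 6512 (decimal)
Compute 2246 + 6512 = 8758
Convert 8758 (decimal) → 8758 = 2×4096 + 2×256 + 3×16 + 6 → 0x2236 (hexadecimal)
0x2236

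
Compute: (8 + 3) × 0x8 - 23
Convert 0x8 (hexadecimal) → 8 (decimal)
Expression in decimal: (8 + 3) × 8 - 23
Parentheses first: 8 + 3 = 11
Multiply: 11 × 8 = 88
Subtract: 88 - 23 = 65
65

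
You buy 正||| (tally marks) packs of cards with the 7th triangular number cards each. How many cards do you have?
Convert the 7th triangular number (triangular index) → 7×8/2 = 28 (decimal)
Convert 正||| (tally marks) → 5 + 3 = 8 (decimal)
Compute 28 × 8 = 224
224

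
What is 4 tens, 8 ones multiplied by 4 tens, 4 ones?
Convert 4 tens, 8 ones (place-value notation) → 4×10 + 8 = 48 (decimal)
Convert 4 tens, 4 ones (place-value notation) → 4×10 + 4 = 44 (decimal)
Compute 48 × 44 = 2112
2112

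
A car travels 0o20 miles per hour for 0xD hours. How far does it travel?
Convert 0o20 (octal) → 2×8 = 16 (decimal)
Convert 0xD (hexadecimal) → 13 (decimal)
Compute 16 × 13 = 208
208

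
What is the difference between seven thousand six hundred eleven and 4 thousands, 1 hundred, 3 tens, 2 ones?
Convert seven thousand six hundred eleven (English words) → 7×1000 + 6×100 + 11 = 7611 (decimal)
Convert 4 thousands, 1 hundred, 3 tens, 2 ones (place-value notation) → 4×1000 + 1×100 + 3×10 + 2 = 4132 (decimal)
Difference: |7611 - 4132| = 3479
3479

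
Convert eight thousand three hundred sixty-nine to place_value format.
Convert eight thousand three hundred sixty-nine (English words) → 8×1000 + 3×100 + 69 = 8369 (decimal)
Convert 8369 (decimal) → 8369 = 8×1000 + 3×100 + 6×10 + 9 → 8 thousands, 3 hundreds, 6 tens, 9 ones (place-value notation)
8 thousands, 3 hundreds, 6 tens, 9 ones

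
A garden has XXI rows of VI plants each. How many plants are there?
Convert VI (Roman numeral) → 5 + 1 = 6 (decimal)
Convert XXI (Roman numeral) → 10 + 10 + 1 = 21 (decimal)
Compute 6 × 21 = 126
126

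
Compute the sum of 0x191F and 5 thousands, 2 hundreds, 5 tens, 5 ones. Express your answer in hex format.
Convert 0x191F (hexadecimal) → 1×4096 + 9×256 + 1×16 + 15 = 6431 (decimal)
Convert 5 thousands, 2 hundreds, 5 tens, 5 ones (place-value notation) → 5×1000 + 2×100 + 5×10 + 5 = 5255 (decimal)
Compute 6431 + 5255 = 11686
Convert 11686 (decimal) → 11686 = 2×4096 + 13×256 + 10×16 + 6 → 0x2DA6 (hexadecimal)
0x2DA6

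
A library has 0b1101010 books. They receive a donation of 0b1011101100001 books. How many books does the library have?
Convert 0b1101010 (binary) → 64 + 32 + 8 + 2 = 106 (decimal)
Convert 0b1011101100001 (binary) → 4096 + 1024 + 512 + 256 + 64 + 32 + 1 = 5985 (decimal)
Compute 106 + 5985 = 6091
6091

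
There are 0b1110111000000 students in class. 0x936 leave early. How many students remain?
Convert 0b1110111000000 (binary) → 4096 + 2048 + 1024 + 256 + 128 + 64 = 7616 (decimal)
Convert 0x936 (hexadecimal) → 9×256 + 3×16 + 6 = 2358 (decimal)
Compute 7616 - 2358 = 5258
5258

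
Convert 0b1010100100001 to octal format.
Convert 0b1010100100001 (binary) → 4096 + 1024 + 256 + 32 + 1 = 5409 (decimal)
Convert 5409 (decimal) → 5409 = 1×4096 + 2×512 + 4×64 + 4×8 + 1 → 0o12441 (octal)
0o12441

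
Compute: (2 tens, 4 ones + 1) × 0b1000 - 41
Convert 2 tens, 4 ones (place-value notation) → 2×10 + 4 = 24 (decimal)
Convert 0b1000 (binary) → 8 (decimal)
Expression in decimal: (24 + 1) × 8 - 41
Parentheses first: 24 + 1 = 25
Multiply: 25 × 8 = 200
Subtract: 200 - 41 = 159
159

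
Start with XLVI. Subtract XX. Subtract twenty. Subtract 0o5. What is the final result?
Convert XLVI (Roman numeral) → 40 + 5 + 1 = 46 (decimal)
Start: 46
Convert XX (Roman numeral) → 10 + 10 = 20 (decimal)
46 - 20 = 26
Convert twenty (English words) → 20 (decimal)
26 - 20 = 6
Convert 0o5 (octal) → 5 (decimal)
6 - 5 = 1
1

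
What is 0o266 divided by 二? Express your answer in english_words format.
Convert 0o266 (octal) → 2×64 + 6×8 + 6 = 182 (decimal)
Convert 二 (Chinese numeral) → 2 (decimal)
Compute 182 ÷ 2 = 91
Convert 91 (decimal) → ninety-one (English words)
ninety-one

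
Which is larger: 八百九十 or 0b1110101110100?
Convert 八百九十 (Chinese numeral) → 8×100 + 9×10 = 890 (decimal)
Convert 0b1110101110100 (binary) → 4096 + 2048 + 1024 + 256 + 64 + 32 + 16 + 4 = 7540 (decimal)
Compare 890 vs 7540: larger = 7540
7540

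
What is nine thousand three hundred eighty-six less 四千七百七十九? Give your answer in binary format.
Convert nine thousand three hundred eighty-six (English words) → 9×1000 + 3×100 + 86 = 9386 (decimal)
Convert 四千七百七十九 (Chinese numeral) → 4×1000 + 7×100 + 7×10 + 9 = 4779 (decimal)
Compute 9386 - 4779 = 4607
Convert 4607 (decimal) → 4607 = 4096 + 256 + 128 + 64 + 32 + 16 + 8 + 4 + 2 + 1 → 0b1000111111111 (binary)
0b1000111111111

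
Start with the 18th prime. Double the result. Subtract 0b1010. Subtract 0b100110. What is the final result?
Convert the 18th prime (prime index) → 61 (decimal)
Start: 61
61 × 2 = 122
Convert 0b1010 (binary) → 8 + 2 = 10 (decimal)
122 - 10 = 112
Convert 0b100110 (binary) → 32 + 4 + 2 = 38 (decimal)
112 - 38 = 74
74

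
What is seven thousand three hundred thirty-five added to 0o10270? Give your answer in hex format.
Convert seven thousand three hundred thirty-five (English words) → 7×1000 + 3×100 + 35 = 7335 (decimal)
Convert 0o10270 (octal) → 1×4096 + 2×64 + 7×8 = 4280 (decimal)
Compute 7335 + 4280 = 11615
Convert 11615 (decimal) → 11615 = 2×4096 + 13×256 + 5×16 + 15 → 0x2D5F (hexadecimal)
0x2D5F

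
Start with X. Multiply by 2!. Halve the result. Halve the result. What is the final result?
Convert X (Roman numeral) → 10 (decimal)
Start: 10
Convert 2! (factorial) → 2 (decimal)
10 × 2 = 20
20 ÷ 2 = 10
10 ÷ 2 = 5
5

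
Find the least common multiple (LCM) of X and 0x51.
Convert X (Roman numeral) → 10 (decimal)
Convert 0x51 (hexadecimal) → 5×16 + 1 = 81 (decimal)
Compute lcm(10, 81) = 810
810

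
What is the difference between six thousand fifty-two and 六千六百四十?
Convert six thousand fifty-two (English words) → 6×1000 + 52 = 6052 (decimal)
Convert 六千六百四十 (Chinese numeral) → 6×1000 + 6×100 + 4×10 = 6640 (decimal)
Difference: |6052 - 6640| = 588
588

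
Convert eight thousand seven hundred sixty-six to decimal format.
Convert eight thousand seven hundred sixty-six (English words) → 8×1000 + 7×100 + 66 = 8766 (decimal)
8766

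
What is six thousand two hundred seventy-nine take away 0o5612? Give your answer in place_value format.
Convert six thousand two hundred seventy-nine (English words) → 6×1000 + 2×100 + 79 = 6279 (decimal)
Convert 0o5612 (octal) → 5×512 + 6×64 + 1×8 + 2 = 2954 (decimal)
Compute 6279 - 2954 = 3325
Convert 3325 (decimal) → 3325 = 3×1000 + 3×100 + 2×10 + 5 → 3 thousands, 3 hundreds, 2 tens, 5 ones (place-value notation)
3 thousands, 3 hundreds, 2 tens, 5 ones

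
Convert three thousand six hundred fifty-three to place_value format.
Convert three thousand six hundred fifty-three (English words) → 3×1000 + 6×100 + 53 = 3653 (decimal)
Convert 3653 (decimal) → 3653 = 3×1000 + 6×100 + 5×10 + 3 → 3 thousands, 6 hundreds, 5 tens, 3 ones (place-value notation)
3 thousands, 6 hundreds, 5 tens, 3 ones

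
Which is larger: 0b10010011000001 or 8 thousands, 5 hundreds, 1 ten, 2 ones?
Convert 0b10010011000001 (binary) → 8192 + 1024 + 128 + 64 + 1 = 9409 (decimal)
Convert 8 thousands, 5 hundreds, 1 ten, 2 ones (place-value notation) → 8×1000 + 5×100 + 1×10 + 2 = 8512 (decimal)
Compare 9409 vs 8512: larger = 9409
9409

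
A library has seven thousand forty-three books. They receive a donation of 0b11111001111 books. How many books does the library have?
Convert seven thousand forty-three (English words) → 7×1000 + 43 = 7043 (decimal)
Convert 0b11111001111 (binary) → 1024 + 512 + 256 + 128 + 64 + 8 + 4 + 2 + 1 = 1999 (decimal)
Compute 7043 + 1999 = 9042
9042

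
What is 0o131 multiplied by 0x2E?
Convert 0o131 (octal) → 1×64 + 3×8 + 1 = 89 (decimal)
Convert 0x2E (hexadecimal) → 2×16 + 14 = 46 (decimal)
Compute 89 × 46 = 4094
4094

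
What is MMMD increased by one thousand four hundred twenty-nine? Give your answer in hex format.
Convert MMMD (Roman numeral) → 1000 + 1000 + 1000 + 500 = 3500 (decimal)
Convert one thousand four hundred twenty-nine (English words) → 1×1000 + 4×100 + 29 = 1429 (decimal)
Compute 3500 + 1429 = 4929
Convert 4929 (decimal) → 4929 = 1×4096 + 3×256 + 4×16 + 1 → 0x1341 (hexadecimal)
0x1341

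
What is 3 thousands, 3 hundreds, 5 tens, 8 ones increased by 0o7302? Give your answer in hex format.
Convert 3 thousands, 3 hundreds, 5 tens, 8 ones (place-value notation) → 3×1000 + 3×100 + 5×10 + 8 = 3358 (decimal)
Convert 0o7302 (octal) → 7×512 + 3×64 + 2 = 3778 (decimal)
Compute 3358 + 3778 = 7136
Convert 7136 (decimal) → 7136 = 1×4096 + 11×256 + 14×16 → 0x1BE0 (hexadecimal)
0x1BE0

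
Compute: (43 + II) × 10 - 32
Convert II (Roman numeral) → 1 + 1 = 2 (decimal)
Expression in decimal: (43 + 2) × 10 - 32
Parentheses first: 43 + 2 = 45
Multiply: 45 × 10 = 450
Subtract: 450 - 32 = 418
418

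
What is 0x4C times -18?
Convert 0x4C (hexadecimal) → 4×16 + 12 = 76 (decimal)
Compute 76 × -18 = -1368
-1368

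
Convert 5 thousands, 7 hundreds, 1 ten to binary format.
Convert 5 thousands, 7 hundreds, 1 ten (place-value notation) → 5×1000 + 7×100 + 1×10 = 5710 (decimal)
Convert 5710 (decimal) → 5710 = 4096 + 1024 + 512 + 64 + 8 + 4 + 2 → 0b1011001001110 (binary)
0b1011001001110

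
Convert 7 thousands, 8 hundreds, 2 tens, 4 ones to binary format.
Convert 7 thousands, 8 hundreds, 2 tens, 4 ones (place-value notation) → 7×1000 + 8×100 + 2×10 + 4 = 7824 (decimal)
Convert 7824 (decimal) → 7824 = 4096 + 2048 + 1024 + 512 + 128 + 16 → 0b1111010010000 (binary)
0b1111010010000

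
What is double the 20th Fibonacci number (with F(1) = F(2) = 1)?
The 20th Fibonacci number (with F(1) = F(2) = 1) = 6765
Compute 6765 × 2 = 13530
13530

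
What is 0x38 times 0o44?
Convert 0x38 (hexadecimal) → 3×16 + 8 = 56 (decimal)
Convert 0o44 (octal) → 4×8 + 4 = 36 (decimal)
Compute 56 × 36 = 2016
2016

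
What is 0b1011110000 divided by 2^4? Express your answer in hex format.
Convert 0b1011110000 (binary) → 512 + 128 + 64 + 32 + 16 = 752 (decimal)
Convert 2^4 (power) → 16 (decimal)
Compute 752 ÷ 16 = 47
Convert 47 (decimal) → 47 = 2×16 + 15 → 0x2F (hexadecimal)
0x2F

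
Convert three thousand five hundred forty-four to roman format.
Convert three thousand five hundred forty-four (English words) → 3×1000 + 5×100 + 44 = 3544 (decimal)
Convert 3544 (decimal) → 3544 = 1000 + 1000 + 1000 + 500 + 40 + 4 → MMMDXLIV (Roman numeral)
MMMDXLIV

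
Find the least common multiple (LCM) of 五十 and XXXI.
Convert 五十 (Chinese numeral) → 5×10 = 50 (decimal)
Convert XXXI (Roman numeral) → 10 + 10 + 10 + 1 = 31 (decimal)
Compute lcm(50, 31) = 1550
1550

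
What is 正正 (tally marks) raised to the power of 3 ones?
Convert 正正 (tally marks) → 5 + 5 = 10 (decimal)
Convert 3 ones (place-value notation) → 3 (decimal)
Compute 10 ^ 3 = 1000
1000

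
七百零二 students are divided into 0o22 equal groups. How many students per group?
Convert 七百零二 (Chinese numeral) → 7×100 + 2 = 702 (decimal)
Convert 0o22 (octal) → 2×8 + 2 = 18 (decimal)
Compute 702 ÷ 18 = 39
39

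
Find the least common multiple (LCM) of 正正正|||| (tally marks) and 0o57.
Convert 正正正|||| (tally marks) → 5 + 5 + 5 + 4 = 19 (decimal)
Convert 0o57 (octal) → 5×8 + 7 = 47 (decimal)
Compute lcm(19, 47) = 893
893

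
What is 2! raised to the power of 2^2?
Convert 2! (factorial) → 2 (decimal)
Convert 2^2 (power) → 4 (decimal)
Compute 2 ^ 4 = 16
16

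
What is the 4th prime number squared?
The 4th prime number = 7
Compute 7² = 7 × 7 = 49
49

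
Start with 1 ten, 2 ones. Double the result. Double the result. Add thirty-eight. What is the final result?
Convert 1 ten, 2 ones (place-value notation) → 1×10 + 2 = 12 (decimal)
Start: 12
12 × 2 = 24
24 × 2 = 48
Convert thirty-eight (English words) → 38 (decimal)
48 + 38 = 86
86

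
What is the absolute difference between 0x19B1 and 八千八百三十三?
Convert 0x19B1 (hexadecimal) → 1×4096 + 9×256 + 11×16 + 1 = 6577 (decimal)
Convert 八千八百三十三 (Chinese numeral) → 8×1000 + 8×100 + 3×10 + 3 = 8833 (decimal)
Compute |6577 - 8833| = 2256
2256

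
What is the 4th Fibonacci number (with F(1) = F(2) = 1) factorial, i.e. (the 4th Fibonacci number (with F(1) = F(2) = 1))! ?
Convert the 4th Fibonacci number (with F(1) = F(2) = 1) (Fibonacci index) → 1, 1, 2, 3 → 3 (decimal)
Compute 3! = 6
6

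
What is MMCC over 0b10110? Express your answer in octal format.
Convert MMCC (Roman numeral) → 1000 + 1000 + 100 + 100 = 2200 (decimal)
Convert 0b10110 (binary) → 16 + 4 + 2 = 22 (decimal)
Compute 2200 ÷ 22 = 100
Convert 100 (decimal) → 100 = 1×64 + 4×8 + 4 → 0o144 (octal)
0o144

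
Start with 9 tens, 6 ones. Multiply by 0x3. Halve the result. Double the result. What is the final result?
Convert 9 tens, 6 ones (place-value notation) → 9×10 + 6 = 96 (decimal)
Start: 96
Convert 0x3 (hexadecimal) → 3 (decimal)
96 × 3 = 288
288 ÷ 2 = 144
144 × 2 = 288
288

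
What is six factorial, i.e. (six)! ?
Convert six (English words) → 6 (decimal)
Compute 6! = 720
720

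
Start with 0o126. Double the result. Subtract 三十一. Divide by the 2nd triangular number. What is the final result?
Convert 0o126 (octal) → 1×64 + 2×8 + 6 = 86 (decimal)
Start: 86
86 × 2 = 172
Convert 三十一 (Chinese numeral) → 3×10 + 1 = 31 (decimal)
172 - 31 = 141
Convert the 2nd triangular number (triangular index) → 2×3/2 = 3 (decimal)
141 ÷ 3 = 47
47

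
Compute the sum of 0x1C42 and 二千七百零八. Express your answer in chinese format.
Convert 0x1C42 (hexadecimal) → 1×4096 + 12×256 + 4×16 + 2 = 7234 (decimal)
Convert 二千七百零八 (Chinese numeral) → 2×1000 + 7×100 + 8 = 2708 (decimal)
Compute 7234 + 2708 = 9942
Convert 9942 (decimal) → 9942 = 9×1000 + 9×100 + 4×10 + 2 → 九千九百四十二 (Chinese numeral)
九千九百四十二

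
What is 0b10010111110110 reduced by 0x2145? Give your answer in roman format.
Convert 0b10010111110110 (binary) → 8192 + 1024 + 256 + 128 + 64 + 32 + 16 + 4 + 2 = 9718 (decimal)
Convert 0x2145 (hexadecimal) → 2×4096 + 1×256 + 4×16 + 5 = 8517 (decimal)
Compute 9718 - 8517 = 1201
Convert 1201 (decimal) → 1201 = 1000 + 100 + 100 + 1 → MCCI (Roman numeral)
MCCI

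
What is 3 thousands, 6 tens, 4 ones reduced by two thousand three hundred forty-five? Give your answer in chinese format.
Convert 3 thousands, 6 tens, 4 ones (place-value notation) → 3×1000 + 6×10 + 4 = 3064 (decimal)
Convert two thousand three hundred forty-five (English words) → 2×1000 + 3×100 + 45 = 2345 (decimal)
Compute 3064 - 2345 = 719
Convert 719 (decimal) → 719 = 7×100 + 1×10 + 9 → 七百一十九 (Chinese numeral)
七百一十九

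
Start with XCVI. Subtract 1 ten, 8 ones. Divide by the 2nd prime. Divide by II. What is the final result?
Convert XCVI (Roman numeral) → 90 + 5 + 1 = 96 (decimal)
Start: 96
Convert 1 ten, 8 ones (place-value notation) → 1×10 + 8 = 18 (decimal)
96 - 18 = 78
Convert the 2nd prime (prime index) → 3 (decimal)
78 ÷ 3 = 26
Convert II (Roman numeral) → 1 + 1 = 2 (decimal)
26 ÷ 2 = 13
13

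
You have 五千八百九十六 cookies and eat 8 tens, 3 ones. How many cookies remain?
Convert 五千八百九十六 (Chinese numeral) → 5×1000 + 8×100 + 9×10 + 6 = 5896 (decimal)
Convert 8 tens, 3 ones (place-value notation) → 8×10 + 3 = 83 (decimal)
Compute 5896 - 83 = 5813
5813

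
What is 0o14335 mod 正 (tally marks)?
Convert 0o14335 (octal) → 1×4096 + 4×512 + 3×64 + 3×8 + 5 = 6365 (decimal)
Convert 正 (tally marks) → 5 (decimal)
Compute 6365 mod 5 = 0
0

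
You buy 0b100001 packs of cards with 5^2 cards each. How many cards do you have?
Convert 5^2 (power) → 25 (decimal)
Convert 0b100001 (binary) → 32 + 1 = 33 (decimal)
Compute 25 × 33 = 825
825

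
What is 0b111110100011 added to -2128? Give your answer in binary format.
Convert 0b111110100011 (binary) → 2048 + 1024 + 512 + 256 + 128 + 32 + 2 + 1 = 4003 (decimal)
Compute 4003 + -2128 = 1875
Convert 1875 (decimal) → 1875 = 1024 + 512 + 256 + 64 + 16 + 2 + 1 → 0b11101010011 (binary)
0b11101010011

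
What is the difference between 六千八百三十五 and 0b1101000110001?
Convert 六千八百三十五 (Chinese numeral) → 6×1000 + 8×100 + 3×10 + 5 = 6835 (decimal)
Convert 0b1101000110001 (binary) → 4096 + 2048 + 512 + 32 + 16 + 1 = 6705 (decimal)
Difference: |6835 - 6705| = 130
130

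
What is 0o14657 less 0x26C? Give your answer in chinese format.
Convert 0o14657 (octal) → 1×4096 + 4×512 + 6×64 + 5×8 + 7 = 6575 (decimal)
Convert 0x26C (hexadecimal) → 2×256 + 6×16 + 12 = 620 (decimal)
Compute 6575 - 620 = 5955
Convert 5955 (decimal) → 5955 = 5×1000 + 9×100 + 5×10 + 5 → 五千九百五十五 (Chinese numeral)
五千九百五十五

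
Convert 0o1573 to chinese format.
Convert 0o1573 (octal) → 1×512 + 5×64 + 7×8 + 3 = 891 (decimal)
Convert 891 (decimal) → 891 = 8×100 + 9×10 + 1 → 八百九十一 (Chinese numeral)
八百九十一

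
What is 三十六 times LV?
Convert 三十六 (Chinese numeral) → 3×10 + 6 = 36 (decimal)
Convert LV (Roman numeral) → 50 + 5 = 55 (decimal)
Compute 36 × 55 = 1980
1980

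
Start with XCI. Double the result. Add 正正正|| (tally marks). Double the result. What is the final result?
Convert XCI (Roman numeral) → 90 + 1 = 91 (decimal)
Start: 91
91 × 2 = 182
Convert 正正正|| (tally marks) → 5 + 5 + 5 + 2 = 17 (decimal)
182 + 17 = 199
199 × 2 = 398
398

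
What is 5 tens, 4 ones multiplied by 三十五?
Convert 5 tens, 4 ones (place-value notation) → 5×10 + 4 = 54 (decimal)
Convert 三十五 (Chinese numeral) → 3×10 + 5 = 35 (decimal)
Compute 54 × 35 = 1890
1890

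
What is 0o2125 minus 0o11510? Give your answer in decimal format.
Convert 0o2125 (octal) → 2×512 + 1×64 + 2×8 + 5 = 1109 (decimal)
Convert 0o11510 (octal) → 1×4096 + 1×512 + 5×64 + 1×8 = 4936 (decimal)
Compute 1109 - 4936 = -3827
-3827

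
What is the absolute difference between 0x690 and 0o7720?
Convert 0x690 (hexadecimal) → 6×256 + 9×16 = 1680 (decimal)
Convert 0o7720 (octal) → 7×512 + 7×64 + 2×8 = 4048 (decimal)
Compute |1680 - 4048| = 2368
2368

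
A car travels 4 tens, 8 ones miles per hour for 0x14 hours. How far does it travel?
Convert 4 tens, 8 ones (place-value notation) → 4×10 + 8 = 48 (decimal)
Convert 0x14 (hexadecimal) → 1×16 + 4 = 20 (decimal)
Compute 48 × 20 = 960
960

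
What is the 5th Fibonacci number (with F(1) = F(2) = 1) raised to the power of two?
Convert the 5th Fibonacci number (with F(1) = F(2) = 1) (Fibonacci index) → 1, 1, 2, 3, 5 → 5 (decimal)
Convert two (English words) → 2 (decimal)
Compute 5 ^ 2 = 25
25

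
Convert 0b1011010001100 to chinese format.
Convert 0b1011010001100 (binary) → 4096 + 1024 + 512 + 128 + 8 + 4 = 5772 (decimal)
Convert 5772 (decimal) → 5772 = 5×1000 + 7×100 + 7×10 + 2 → 五千七百七十二 (Chinese numeral)
五千七百七十二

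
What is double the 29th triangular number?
The 29th triangular number = 29×30/2 = 435
Compute 435 × 2 = 870
870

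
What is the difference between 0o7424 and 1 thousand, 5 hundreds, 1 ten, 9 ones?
Convert 0o7424 (octal) → 7×512 + 4×64 + 2×8 + 4 = 3860 (decimal)
Convert 1 thousand, 5 hundreds, 1 ten, 9 ones (place-value notation) → 1×1000 + 5×100 + 1×10 + 9 = 1519 (decimal)
Difference: |3860 - 1519| = 2341
2341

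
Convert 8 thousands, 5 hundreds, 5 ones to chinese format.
Convert 8 thousands, 5 hundreds, 5 ones (place-value notation) → 8×1000 + 5×100 + 5 = 8505 (decimal)
Convert 8505 (decimal) → 8505 = 8×1000 + 5×100 + 5 → 八千五百零五 (Chinese numeral)
八千五百零五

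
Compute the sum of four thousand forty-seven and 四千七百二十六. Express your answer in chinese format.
Convert four thousand forty-seven (English words) → 4×1000 + 47 = 4047 (decimal)
Convert 四千七百二十六 (Chinese numeral) → 4×1000 + 7×100 + 2×10 + 6 = 4726 (decimal)
Compute 4047 + 4726 = 8773
Convert 8773 (decimal) → 8773 = 8×1000 + 7×100 + 7×10 + 3 → 八千七百七十三 (Chinese numeral)
八千七百七十三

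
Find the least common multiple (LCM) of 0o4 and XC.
Convert 0o4 (octal) → 4 (decimal)
Convert XC (Roman numeral) → 90 (decimal)
Compute lcm(4, 90) = 180
180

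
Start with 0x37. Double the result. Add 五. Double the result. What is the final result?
Convert 0x37 (hexadecimal) → 3×16 + 7 = 55 (decimal)
Start: 55
55 × 2 = 110
Convert 五 (Chinese numeral) → 5 (decimal)
110 + 5 = 115
115 × 2 = 230
230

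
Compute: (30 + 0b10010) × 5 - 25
Convert 0b10010 (binary) → 16 + 2 = 18 (decimal)
Expression in decimal: (30 + 18) × 5 - 25
Parentheses first: 30 + 18 = 48
Multiply: 48 × 5 = 240
Subtract: 240 - 25 = 215
215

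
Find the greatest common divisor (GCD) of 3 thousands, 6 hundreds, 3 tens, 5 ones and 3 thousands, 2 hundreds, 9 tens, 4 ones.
Convert 3 thousands, 6 hundreds, 3 tens, 5 ones (place-value notation) → 3×1000 + 6×100 + 3×10 + 5 = 3635 (decimal)
Convert 3 thousands, 2 hundreds, 9 tens, 4 ones (place-value notation) → 3×1000 + 2×100 + 9×10 + 4 = 3294 (decimal)
Compute gcd(3635, 3294) = 1
1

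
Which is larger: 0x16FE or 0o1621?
Convert 0x16FE (hexadecimal) → 1×4096 + 6×256 + 15×16 + 14 = 5886 (decimal)
Convert 0o1621 (octal) → 1×512 + 6×64 + 2×8 + 1 = 913 (decimal)
Compare 5886 vs 913: larger = 5886
5886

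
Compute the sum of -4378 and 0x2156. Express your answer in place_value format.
Convert 0x2156 (hexadecimal) → 2×4096 + 1×256 + 5×16 + 6 = 8534 (decimal)
Compute -4378 + 8534 = 4156
Convert 4156 (decimal) → 4156 = 4×1000 + 1×100 + 5×10 + 6 → 4 thousands, 1 hundred, 5 tens, 6 ones (place-value notation)
4 thousands, 1 hundred, 5 tens, 6 ones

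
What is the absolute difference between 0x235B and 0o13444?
Convert 0x235B (hexadecimal) → 2×4096 + 3×256 + 5×16 + 11 = 9051 (decimal)
Convert 0o13444 (octal) → 1×4096 + 3×512 + 4×64 + 4×8 + 4 = 5924 (decimal)
Compute |9051 - 5924| = 3127
3127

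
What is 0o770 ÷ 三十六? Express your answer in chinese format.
Convert 0o770 (octal) → 7×64 + 7×8 = 504 (decimal)
Convert 三十六 (Chinese numeral) → 3×10 + 6 = 36 (decimal)
Compute 504 ÷ 36 = 14
Convert 14 (decimal) → 14 = 1×10 + 4 → 十四 (Chinese numeral)
十四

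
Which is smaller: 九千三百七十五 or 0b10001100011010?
Convert 九千三百七十五 (Chinese numeral) → 9×1000 + 3×100 + 7×10 + 5 = 9375 (decimal)
Convert 0b10001100011010 (binary) → 8192 + 512 + 256 + 16 + 8 + 2 = 8986 (decimal)
Compare 9375 vs 8986: smaller = 8986
8986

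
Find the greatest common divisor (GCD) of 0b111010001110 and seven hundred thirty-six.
Convert 0b111010001110 (binary) → 2048 + 1024 + 512 + 128 + 8 + 4 + 2 = 3726 (decimal)
Convert seven hundred thirty-six (English words) → 7×100 + 36 = 736 (decimal)
Compute gcd(3726, 736) = 46
46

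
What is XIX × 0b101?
Convert XIX (Roman numeral) → 10 + 9 = 19 (decimal)
Convert 0b101 (binary) → 4 + 1 = 5 (decimal)
Compute 19 × 5 = 95
95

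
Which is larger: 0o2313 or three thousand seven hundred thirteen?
Convert 0o2313 (octal) → 2×512 + 3×64 + 1×8 + 3 = 1227 (decimal)
Convert three thousand seven hundred thirteen (English words) → 3×1000 + 7×100 + 13 = 3713 (decimal)
Compare 1227 vs 3713: larger = 3713
3713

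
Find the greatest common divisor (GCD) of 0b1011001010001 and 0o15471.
Convert 0b1011001010001 (binary) → 4096 + 1024 + 512 + 64 + 16 + 1 = 5713 (decimal)
Convert 0o15471 (octal) → 1×4096 + 5×512 + 4×64 + 7×8 + 1 = 6969 (decimal)
Compute gcd(5713, 6969) = 1
1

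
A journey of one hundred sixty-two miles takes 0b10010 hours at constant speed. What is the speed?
Convert one hundred sixty-two (English words) → 1×100 + 62 = 162 (decimal)
Convert 0b10010 (binary) → 16 + 2 = 18 (decimal)
Compute 162 ÷ 18 = 9
9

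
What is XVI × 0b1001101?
Convert XVI (Roman numeral) → 10 + 5 + 1 = 16 (decimal)
Convert 0b1001101 (binary) → 64 + 8 + 4 + 1 = 77 (decimal)
Compute 16 × 77 = 1232
1232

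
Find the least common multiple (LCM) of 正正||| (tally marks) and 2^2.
Convert 正正||| (tally marks) → 5 + 5 + 3 = 13 (decimal)
Convert 2^2 (power) → 4 (decimal)
Compute lcm(13, 4) = 52
52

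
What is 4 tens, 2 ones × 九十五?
Convert 4 tens, 2 ones (place-value notation) → 4×10 + 2 = 42 (decimal)
Convert 九十五 (Chinese numeral) → 9×10 + 5 = 95 (decimal)
Compute 42 × 95 = 3990
3990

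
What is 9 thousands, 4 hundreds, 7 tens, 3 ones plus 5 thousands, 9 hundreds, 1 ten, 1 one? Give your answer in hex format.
Convert 9 thousands, 4 hundreds, 7 tens, 3 ones (place-value notation) → 9×1000 + 4×100 + 7×10 + 3 = 9473 (decimal)
Convert 5 thousands, 9 hundreds, 1 ten, 1 one (place-value notation) → 5×1000 + 9×100 + 1×10 + 1 = 5911 (decimal)
Compute 9473 + 5911 = 15384
Convert 15384 (decimal) → 15384 = 3×4096 + 12×256 + 1×16 + 8 → 0x3C18 (hexadecimal)
0x3C18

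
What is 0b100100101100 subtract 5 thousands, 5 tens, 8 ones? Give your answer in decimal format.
Convert 0b100100101100 (binary) → 2048 + 256 + 32 + 8 + 4 = 2348 (decimal)
Convert 5 thousands, 5 tens, 8 ones (place-value notation) → 5×1000 + 5×10 + 8 = 5058 (decimal)
Compute 2348 - 5058 = -2710
-2710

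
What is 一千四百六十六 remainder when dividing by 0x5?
Convert 一千四百六十六 (Chinese numeral) → 1×1000 + 4×100 + 6×10 + 6 = 1466 (decimal)
Convert 0x5 (hexadecimal) → 5 (decimal)
Compute 1466 mod 5 = 1
1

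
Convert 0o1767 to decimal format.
Convert 0o1767 (octal) → 1×512 + 7×64 + 6×8 + 7 = 1015 (decimal)
1015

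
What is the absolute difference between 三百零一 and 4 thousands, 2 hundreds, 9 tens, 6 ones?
Convert 三百零一 (Chinese numeral) → 3×100 + 1 = 301 (decimal)
Convert 4 thousands, 2 hundreds, 9 tens, 6 ones (place-value notation) → 4×1000 + 2×100 + 9×10 + 6 = 4296 (decimal)
Compute |301 - 4296| = 3995
3995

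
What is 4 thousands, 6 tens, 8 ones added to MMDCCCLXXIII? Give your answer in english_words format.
Convert 4 thousands, 6 tens, 8 ones (place-value notation) → 4×1000 + 6×10 + 8 = 4068 (decimal)
Convert MMDCCCLXXIII (Roman numeral) → 1000 + 1000 + 500 + 100 + 100 + 100 + 50 + 10 + 10 + 1 + 1 + 1 = 2873 (decimal)
Compute 4068 + 2873 = 6941
Convert 6941 (decimal) → 6941 = 6×1000 + 9×100 + 41 → six thousand nine hundred forty-one (English words)
six thousand nine hundred forty-one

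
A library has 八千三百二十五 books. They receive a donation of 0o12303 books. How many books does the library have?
Convert 八千三百二十五 (Chinese numeral) → 8×1000 + 3×100 + 2×10 + 5 = 8325 (decimal)
Convert 0o12303 (octal) → 1×4096 + 2×512 + 3×64 + 3 = 5315 (decimal)
Compute 8325 + 5315 = 13640
13640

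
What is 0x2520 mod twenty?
Convert 0x2520 (hexadecimal) → 2×4096 + 5×256 + 2×16 = 9504 (decimal)
Convert twenty (English words) → 20 (decimal)
Compute 9504 mod 20 = 4
4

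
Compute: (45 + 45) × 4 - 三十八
Convert 三十八 (Chinese numeral) → 3×10 + 8 = 38 (decimal)
Expression in decimal: (45 + 45) × 4 - 38
Parentheses first: 45 + 45 = 90
Multiply: 90 × 4 = 360
Subtract: 360 - 38 = 322
322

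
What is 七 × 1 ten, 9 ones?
Convert 七 (Chinese numeral) → 7 (decimal)
Convert 1 ten, 9 ones (place-value notation) → 1×10 + 9 = 19 (decimal)
Compute 7 × 19 = 133
133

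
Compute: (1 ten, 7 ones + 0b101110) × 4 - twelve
Convert 1 ten, 7 ones (place-value notation) → 1×10 + 7 = 17 (decimal)
Convert 0b101110 (binary) → 32 + 8 + 4 + 2 = 46 (decimal)
Convert twelve (English words) → 12 (decimal)
Expression in decimal: (17 + 46) × 4 - 12
Parentheses first: 17 + 46 = 63
Multiply: 63 × 4 = 252
Subtract: 252 - 12 = 240
240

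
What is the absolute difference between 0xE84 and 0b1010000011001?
Convert 0xE84 (hexadecimal) → 14×256 + 8×16 + 4 = 3716 (decimal)
Convert 0b1010000011001 (binary) → 4096 + 1024 + 16 + 8 + 1 = 5145 (decimal)
Compute |3716 - 5145| = 1429
1429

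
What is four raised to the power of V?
Convert four (English words) → 4 (decimal)
Convert V (Roman numeral) → 5 (decimal)
Compute 4 ^ 5 = 1024
1024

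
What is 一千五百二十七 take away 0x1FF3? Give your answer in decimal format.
Convert 一千五百二十七 (Chinese numeral) → 1×1000 + 5×100 + 2×10 + 7 = 1527 (decimal)
Convert 0x1FF3 (hexadecimal) → 1×4096 + 15×256 + 15×16 + 3 = 8179 (decimal)
Compute 1527 - 8179 = -6652
-6652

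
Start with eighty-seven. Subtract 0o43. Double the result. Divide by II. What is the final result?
Convert eighty-seven (English words) → 87 (decimal)
Start: 87
Convert 0o43 (octal) → 4×8 + 3 = 35 (decimal)
87 - 35 = 52
52 × 2 = 104
Convert II (Roman numeral) → 1 + 1 = 2 (decimal)
104 ÷ 2 = 52
52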